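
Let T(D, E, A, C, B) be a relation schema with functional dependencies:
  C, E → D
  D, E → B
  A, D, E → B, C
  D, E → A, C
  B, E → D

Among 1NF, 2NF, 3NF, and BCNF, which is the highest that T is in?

BCNF

Candidate keys: {B, E}, {C, E}, {D, E}. Prime attributes: {B, C, D, E}.
Every FD has a superkey on the left, so the relation is in BCNF.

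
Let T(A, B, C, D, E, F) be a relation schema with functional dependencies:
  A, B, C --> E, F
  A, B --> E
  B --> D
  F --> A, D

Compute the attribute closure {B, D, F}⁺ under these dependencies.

Start with {B, D, F}.
F --> A, D applies; add {A} → now {A, B, D, F}.
A, B --> E applies; add {E} → now {A, B, D, E, F}.
No further FD applies.

{A, B, D, E, F}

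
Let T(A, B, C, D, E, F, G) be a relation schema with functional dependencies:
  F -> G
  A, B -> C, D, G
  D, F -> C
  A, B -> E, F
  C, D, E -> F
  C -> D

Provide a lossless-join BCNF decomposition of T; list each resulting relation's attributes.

{A, B, D, E, F}; {C, D}; {C, F}; {F, G}

Candidate key of the original relation: {A, B}.
Within {A, B, C, D, E, F, G}: {F}⁺ ∩ {A, B, C, D, E, F, G} = {F, G}, not the whole set, so F -> G violates BCNF; decompose into {F, G} and {A, B, C, D, E, F}.
{F, G} is in BCNF.
Within {A, B, C, D, E, F}: {D, F}⁺ ∩ {A, B, C, D, E, F} = {C, D, F}, not the whole set, so D, F -> C violates BCNF; decompose into {C, D, F} and {A, B, D, E, F}.
Within {C, D, F}: {C}⁺ ∩ {C, D, F} = {C, D}, not the whole set, so C -> D violates BCNF; decompose into {C, D} and {C, F}.
{C, D} is in BCNF.
{C, F} is in BCNF.
{A, B, D, E, F} is in BCNF.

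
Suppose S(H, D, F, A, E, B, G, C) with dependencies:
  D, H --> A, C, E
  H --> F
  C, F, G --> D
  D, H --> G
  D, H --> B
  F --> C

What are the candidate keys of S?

No FD produces {H}, so it must be in every candidate key.
Closure of {D, H} is {A, B, C, D, E, F, G, H}, the whole schema; {D, H} is a candidate key.
Closure of {G, H} is {A, B, C, D, E, F, G, H}, the whole schema; {G, H} is a candidate key.
These are minimal and exhaustive — every other superkey contains one of them.

{D, H}, {G, H}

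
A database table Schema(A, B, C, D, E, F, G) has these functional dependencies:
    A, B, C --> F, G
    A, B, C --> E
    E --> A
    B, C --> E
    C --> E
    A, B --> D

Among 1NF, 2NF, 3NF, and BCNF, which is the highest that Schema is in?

Candidate key: {B, C}. Prime attributes: {B, C}.
For E --> A we have {E}⁺ = {A, E}; {E} is not a superkey, so BCNF fails.
E --> A determines the non-prime attribute {A} from a non-superkey — 3NF is violated.
{C} is a proper subset of the key {B, C}, and {C}⁺ contains the non-prime attributes {A, E} — a partial dependency, so 2NF is violated.

1NF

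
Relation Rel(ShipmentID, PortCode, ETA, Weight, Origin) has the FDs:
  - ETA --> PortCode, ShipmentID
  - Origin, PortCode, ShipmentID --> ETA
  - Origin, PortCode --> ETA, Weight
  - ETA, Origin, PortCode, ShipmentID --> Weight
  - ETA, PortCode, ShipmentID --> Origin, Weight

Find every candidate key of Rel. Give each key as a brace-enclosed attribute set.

{ETA}, {Origin, PortCode}

Closure of {ETA} is {ETA, Origin, PortCode, ShipmentID, Weight}, the whole schema; {ETA} is a candidate key.
Closure of {Origin, PortCode} is {ETA, Origin, PortCode, ShipmentID, Weight}, the whole schema; {Origin, PortCode} is a candidate key.
These are minimal and exhaustive — every other superkey contains one of them.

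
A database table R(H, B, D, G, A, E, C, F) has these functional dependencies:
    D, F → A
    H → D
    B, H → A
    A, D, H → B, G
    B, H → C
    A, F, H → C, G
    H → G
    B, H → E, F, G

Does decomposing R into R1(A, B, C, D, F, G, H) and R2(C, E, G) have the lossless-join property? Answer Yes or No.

No

Common attributes: {C, G}; their closure is {C, G}.
Neither R1 nor R2 is contained in that closure, so the decomposition is lossy.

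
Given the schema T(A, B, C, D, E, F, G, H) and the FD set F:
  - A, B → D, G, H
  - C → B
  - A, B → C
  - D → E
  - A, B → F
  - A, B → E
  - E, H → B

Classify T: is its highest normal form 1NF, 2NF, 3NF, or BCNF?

3NF

Candidate keys: {A, B}, {A, C}, {A, D, H}, {A, E, H}. Prime attributes: {A, B, C, D, E, H}.
C → B: {C}⁺ = {B, C}, which is not all of the attributes, so the left side is not a superkey — BCNF is violated.
Its right-hand attributes {B} are all prime, as are those of every other non-superkey FD — the relation is in 3NF.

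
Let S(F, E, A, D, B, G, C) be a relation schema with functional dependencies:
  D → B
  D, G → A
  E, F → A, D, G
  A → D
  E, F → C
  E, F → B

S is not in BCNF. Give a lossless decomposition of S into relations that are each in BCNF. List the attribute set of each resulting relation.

{A, D}; {A, G}; {B, D}; {C, D, E, F, G}

Candidate key of the original relation: {E, F}.
In {A, B, C, D, E, F, G}, {D} is not a superkey ({D}⁺ restricted to this set is {B, D}), so split on D → B into {B, D} and {A, C, D, E, F, G}.
{B, D} is in BCNF.
In {A, C, D, E, F, G}, {D, G} is not a superkey ({D, G}⁺ restricted to this set is {A, D, G}), so split on D, G → A into {A, D, G} and {C, D, E, F, G}.
In {A, D, G}, {A} is not a superkey ({A}⁺ restricted to this set is {A, D}), so split on A → D into {A, D} and {A, G}.
{A, D} is in BCNF.
{A, G} is in BCNF.
{C, D, E, F, G} is in BCNF.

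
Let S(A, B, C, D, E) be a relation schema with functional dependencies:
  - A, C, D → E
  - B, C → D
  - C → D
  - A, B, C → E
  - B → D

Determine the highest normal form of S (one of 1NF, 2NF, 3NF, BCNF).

Candidate key: {A, B, C}. Prime attributes: {A, B, C}.
For A, C, D → E we have {A, C, D}⁺ = {A, C, D, E}; {A, C, D} is not a superkey, so BCNF fails.
A, C, D → E has non-prime {E} on the right and a non-superkey on the left, so 3NF fails.
Since {B} ⊂ {A, B, C} and {B}⁺ ⊇ {D} with {D} non-prime, there is a partial dependency; 2NF fails.

1NF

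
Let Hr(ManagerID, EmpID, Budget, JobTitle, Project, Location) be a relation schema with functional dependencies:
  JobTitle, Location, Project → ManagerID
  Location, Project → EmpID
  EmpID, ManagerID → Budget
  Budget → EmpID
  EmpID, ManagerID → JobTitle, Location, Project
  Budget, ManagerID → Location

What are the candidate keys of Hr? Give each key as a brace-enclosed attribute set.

{Budget, ManagerID} is a candidate key since {Budget, ManagerID}⁺ = {Budget, EmpID, JobTitle, Location, ManagerID, Project} covers every attribute.
{EmpID, ManagerID} is a candidate key since {EmpID, ManagerID}⁺ = {Budget, EmpID, JobTitle, Location, ManagerID, Project} covers every attribute.
{JobTitle, Location, Project} is a candidate key since {JobTitle, Location, Project}⁺ = {Budget, EmpID, JobTitle, Location, ManagerID, Project} covers every attribute.
{Location, ManagerID, Project} is a candidate key since {Location, ManagerID, Project}⁺ = {Budget, EmpID, JobTitle, Location, ManagerID, Project} covers every attribute.
No proper subset of any of these is a key, and no other minimal superkey exists.

{Budget, ManagerID}, {EmpID, ManagerID}, {JobTitle, Location, Project}, {Location, ManagerID, Project}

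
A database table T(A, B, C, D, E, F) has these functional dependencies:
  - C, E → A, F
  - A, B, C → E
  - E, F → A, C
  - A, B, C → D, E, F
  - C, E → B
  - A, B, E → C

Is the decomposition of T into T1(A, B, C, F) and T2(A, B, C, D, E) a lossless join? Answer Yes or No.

Yes

T1 ∩ T2 = {A, B, C}; its closure under F is {A, B, C, D, E, F}.
Since T1 ⊆ {A, B, C, D, E, F}, the intersection is a superkey of T1; the decomposition is lossless.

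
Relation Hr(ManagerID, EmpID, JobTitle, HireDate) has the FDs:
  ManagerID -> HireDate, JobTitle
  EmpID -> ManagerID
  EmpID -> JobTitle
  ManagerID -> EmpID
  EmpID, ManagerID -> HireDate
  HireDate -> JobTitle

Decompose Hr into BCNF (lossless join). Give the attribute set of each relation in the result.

Candidate keys of the original relation: {EmpID}, {ManagerID}.
{EmpID, HireDate, JobTitle, ManagerID}: {HireDate} determines {HireDate, JobTitle} here but is not a superkey — split on HireDate -> JobTitle, giving {HireDate, JobTitle} and {EmpID, HireDate, ManagerID}.
{HireDate, JobTitle}: every determinant is a superkey — BCNF.
{EmpID, HireDate, ManagerID}: every determinant is a superkey — BCNF.

{EmpID, HireDate, ManagerID}; {HireDate, JobTitle}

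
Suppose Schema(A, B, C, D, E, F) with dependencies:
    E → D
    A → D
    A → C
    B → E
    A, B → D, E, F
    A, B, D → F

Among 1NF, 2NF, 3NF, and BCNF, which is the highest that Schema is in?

Candidate key: {A, B}. Prime attributes: {A, B}.
E → D: {E}⁺ = {D, E}, which is not all of the attributes, so the left side is not a superkey — BCNF is violated.
Because {D} is non-prime and the left side of E → D is not a superkey, the relation is not in 3NF.
The proper key subset {A} of {A, B} determines non-prime {C, D}, so the relation is not even in 2NF.

1NF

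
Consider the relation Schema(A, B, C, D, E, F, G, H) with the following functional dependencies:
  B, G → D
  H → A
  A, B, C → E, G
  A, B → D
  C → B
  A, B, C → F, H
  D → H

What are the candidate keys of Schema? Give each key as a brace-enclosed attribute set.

{A, C}, {C, D}, {C, G}, {C, H}

No FD produces {C}, so it must be in every candidate key.
{A, C} is a candidate key since {A, C}⁺ = {A, B, C, D, E, F, G, H} covers every attribute.
{C, D} is a candidate key since {C, D}⁺ = {A, B, C, D, E, F, G, H} covers every attribute.
{C, G} is a candidate key since {C, G}⁺ = {A, B, C, D, E, F, G, H} covers every attribute.
{C, H} is a candidate key since {C, H}⁺ = {A, B, C, D, E, F, G, H} covers every attribute.
No proper subset of any of these is a key, and no other minimal superkey exists.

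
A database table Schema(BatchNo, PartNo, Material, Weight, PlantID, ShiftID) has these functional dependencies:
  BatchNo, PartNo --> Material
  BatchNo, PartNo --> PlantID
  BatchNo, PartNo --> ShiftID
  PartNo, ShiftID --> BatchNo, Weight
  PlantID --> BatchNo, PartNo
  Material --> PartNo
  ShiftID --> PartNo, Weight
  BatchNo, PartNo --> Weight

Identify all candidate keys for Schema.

{PlantID}⁺ = {BatchNo, Material, PartNo, PlantID, ShiftID, Weight}, which is every attribute, so {PlantID} is a candidate key.
{ShiftID}⁺ = {BatchNo, Material, PartNo, PlantID, ShiftID, Weight}, which is every attribute, so {ShiftID} is a candidate key.
{BatchNo, Material}⁺ = {BatchNo, Material, PartNo, PlantID, ShiftID, Weight}, which is every attribute, so {BatchNo, Material} is a candidate key.
{BatchNo, PartNo}⁺ = {BatchNo, Material, PartNo, PlantID, ShiftID, Weight}, which is every attribute, so {BatchNo, PartNo} is a candidate key.
No proper subset of any of these is a key, and no other minimal superkey exists.

{BatchNo, Material}, {BatchNo, PartNo}, {PlantID}, {ShiftID}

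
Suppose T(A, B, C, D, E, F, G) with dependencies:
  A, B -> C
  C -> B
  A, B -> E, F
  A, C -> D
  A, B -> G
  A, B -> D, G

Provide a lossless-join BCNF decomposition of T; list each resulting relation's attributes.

Candidate keys of the original relation: {A, B}, {A, C}.
Within {A, B, C, D, E, F, G}: {C}⁺ ∩ {A, B, C, D, E, F, G} = {B, C}, not the whole set, so C -> B violates BCNF; decompose into {B, C} and {A, C, D, E, F, G}.
{B, C} is in BCNF.
{A, C, D, E, F, G} is in BCNF.

{A, C, D, E, F, G}; {B, C}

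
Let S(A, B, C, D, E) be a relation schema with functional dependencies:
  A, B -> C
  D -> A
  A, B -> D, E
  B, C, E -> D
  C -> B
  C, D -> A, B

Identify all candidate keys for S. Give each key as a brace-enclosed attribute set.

{A, B}, {A, C}, {B, D}, {C, D}, {C, E}

{A, B} is a candidate key since {A, B}⁺ = {A, B, C, D, E} covers every attribute.
{A, C} is a candidate key since {A, C}⁺ = {A, B, C, D, E} covers every attribute.
{B, D} is a candidate key since {B, D}⁺ = {A, B, C, D, E} covers every attribute.
{C, D} is a candidate key since {C, D}⁺ = {A, B, C, D, E} covers every attribute.
{C, E} is a candidate key since {C, E}⁺ = {A, B, C, D, E} covers every attribute.
These are minimal and exhaustive — every other superkey contains one of them.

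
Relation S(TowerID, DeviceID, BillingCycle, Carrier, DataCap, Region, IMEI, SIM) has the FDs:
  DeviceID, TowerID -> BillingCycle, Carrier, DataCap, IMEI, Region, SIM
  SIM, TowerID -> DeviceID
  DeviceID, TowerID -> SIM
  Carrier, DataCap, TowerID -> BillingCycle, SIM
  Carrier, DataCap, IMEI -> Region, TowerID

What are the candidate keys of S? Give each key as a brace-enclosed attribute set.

{DeviceID, TowerID}⁺ = {BillingCycle, Carrier, DataCap, DeviceID, IMEI, Region, SIM, TowerID} — all of the relation — so {DeviceID, TowerID} is a candidate key.
{SIM, TowerID}⁺ = {BillingCycle, Carrier, DataCap, DeviceID, IMEI, Region, SIM, TowerID} — all of the relation — so {SIM, TowerID} is a candidate key.
{Carrier, DataCap, IMEI}⁺ = {BillingCycle, Carrier, DataCap, DeviceID, IMEI, Region, SIM, TowerID} — all of the relation — so {Carrier, DataCap, IMEI} is a candidate key.
{Carrier, DataCap, TowerID}⁺ = {BillingCycle, Carrier, DataCap, DeviceID, IMEI, Region, SIM, TowerID} — all of the relation — so {Carrier, DataCap, TowerID} is a candidate key.
Any other superkey properly contains one of these, so there are no further candidate keys.

{Carrier, DataCap, IMEI}, {Carrier, DataCap, TowerID}, {DeviceID, TowerID}, {SIM, TowerID}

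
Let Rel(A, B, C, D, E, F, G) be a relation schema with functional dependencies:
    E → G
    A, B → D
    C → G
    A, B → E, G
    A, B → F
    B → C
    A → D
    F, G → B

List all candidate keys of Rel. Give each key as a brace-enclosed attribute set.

Attributes never on any right-hand side: {A} — every candidate key must contain it.
Closure of {A, B} is {A, B, C, D, E, F, G}, the whole schema; {A, B} is a candidate key.
Closure of {A, C, F} is {A, B, C, D, E, F, G}, the whole schema; {A, C, F} is a candidate key.
Closure of {A, E, F} is {A, B, C, D, E, F, G}, the whole schema; {A, E, F} is a candidate key.
Closure of {A, F, G} is {A, B, C, D, E, F, G}, the whole schema; {A, F, G} is a candidate key.
Any other superkey properly contains one of these, so there are no further candidate keys.

{A, B}, {A, C, F}, {A, E, F}, {A, F, G}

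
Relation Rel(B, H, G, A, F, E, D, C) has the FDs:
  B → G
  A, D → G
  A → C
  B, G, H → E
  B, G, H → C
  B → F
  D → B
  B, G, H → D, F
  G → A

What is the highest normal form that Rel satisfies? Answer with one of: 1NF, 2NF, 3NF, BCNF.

Candidate keys: {B, H}, {D, H}. Prime attributes: {B, D, H}.
B → G: {B}⁺ = {A, B, C, F, G}, which is not all of the attributes, so the left side is not a superkey — BCNF is violated.
Because {G} is non-prime and the left side of B → G is not a superkey, the relation is not in 3NF.
{B} is a proper subset of the key {B, H}, and {B}⁺ contains the non-prime attributes {A, C, F, G} — a partial dependency, so 2NF is violated.

1NF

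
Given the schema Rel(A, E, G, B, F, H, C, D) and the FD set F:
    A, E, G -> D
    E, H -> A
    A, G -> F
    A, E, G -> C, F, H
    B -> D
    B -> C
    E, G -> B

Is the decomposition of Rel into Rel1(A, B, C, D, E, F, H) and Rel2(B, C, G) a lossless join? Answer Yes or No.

No

Rel1 ∩ Rel2 = {B, C}; its closure under F is {B, C, D}.
The closure covers neither Rel1 nor Rel2 entirely; the join is not lossless.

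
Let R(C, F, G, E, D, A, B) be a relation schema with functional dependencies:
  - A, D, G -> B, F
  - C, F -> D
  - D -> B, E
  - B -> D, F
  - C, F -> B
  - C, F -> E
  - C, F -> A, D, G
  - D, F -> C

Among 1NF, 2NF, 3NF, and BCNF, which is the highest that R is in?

BCNF

Candidate keys: {B}, {C, F}, {D}. Prime attributes: {B, C, D, F}.
Each dependency's left side is a superkey — BCNF holds.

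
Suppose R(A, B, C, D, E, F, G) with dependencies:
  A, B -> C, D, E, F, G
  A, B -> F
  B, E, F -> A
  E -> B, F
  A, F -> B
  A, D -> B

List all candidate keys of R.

{A, B}, {A, D}, {A, F}, {E}

{E}⁺ = {A, B, C, D, E, F, G}, which is every attribute, so {E} is a candidate key.
{A, B}⁺ = {A, B, C, D, E, F, G}, which is every attribute, so {A, B} is a candidate key.
{A, D}⁺ = {A, B, C, D, E, F, G}, which is every attribute, so {A, D} is a candidate key.
{A, F}⁺ = {A, B, C, D, E, F, G}, which is every attribute, so {A, F} is a candidate key.
Any other superkey properly contains one of these, so there are no further candidate keys.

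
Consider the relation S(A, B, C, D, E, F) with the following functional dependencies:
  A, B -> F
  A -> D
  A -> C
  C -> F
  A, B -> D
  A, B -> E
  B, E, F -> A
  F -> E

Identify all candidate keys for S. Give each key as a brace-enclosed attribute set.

{B} never appears on the right of any FD, so every key must include it.
{A, B} is a candidate key since {A, B}⁺ = {A, B, C, D, E, F} covers every attribute.
{B, C} is a candidate key since {B, C}⁺ = {A, B, C, D, E, F} covers every attribute.
{B, F} is a candidate key since {B, F}⁺ = {A, B, C, D, E, F} covers every attribute.
No proper subset of any of these is a key, and no other minimal superkey exists.

{A, B}, {B, C}, {B, F}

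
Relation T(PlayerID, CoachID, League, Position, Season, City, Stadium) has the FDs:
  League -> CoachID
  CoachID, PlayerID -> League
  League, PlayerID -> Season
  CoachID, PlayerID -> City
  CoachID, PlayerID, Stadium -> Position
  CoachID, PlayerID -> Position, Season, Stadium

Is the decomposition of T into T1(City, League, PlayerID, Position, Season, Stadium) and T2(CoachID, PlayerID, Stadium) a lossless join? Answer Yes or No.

T1 ∩ T2 = {PlayerID, Stadium}; its closure under F is {PlayerID, Stadium}.
The closure covers neither T1 nor T2 entirely; the join is not lossless.

No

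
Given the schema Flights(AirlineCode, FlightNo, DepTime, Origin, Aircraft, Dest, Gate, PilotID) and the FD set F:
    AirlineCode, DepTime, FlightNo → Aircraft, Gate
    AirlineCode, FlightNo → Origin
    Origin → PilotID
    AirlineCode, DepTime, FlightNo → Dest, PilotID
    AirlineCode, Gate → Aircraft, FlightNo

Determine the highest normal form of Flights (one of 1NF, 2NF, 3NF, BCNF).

1NF

Candidate keys: {AirlineCode, DepTime, FlightNo}, {AirlineCode, DepTime, Gate}. Prime attributes: {AirlineCode, DepTime, FlightNo, Gate}.
For AirlineCode, FlightNo → Origin we have {AirlineCode, FlightNo}⁺ = {AirlineCode, FlightNo, Origin, PilotID}; {AirlineCode, FlightNo} is not a superkey, so BCNF fails.
AirlineCode, FlightNo → Origin determines the non-prime attribute {Origin} from a non-superkey — 3NF is violated.
Since {AirlineCode, FlightNo} ⊂ {AirlineCode, DepTime, FlightNo} and {AirlineCode, FlightNo}⁺ ⊇ {Origin, PilotID} with {Origin, PilotID} non-prime, there is a partial dependency; 2NF fails.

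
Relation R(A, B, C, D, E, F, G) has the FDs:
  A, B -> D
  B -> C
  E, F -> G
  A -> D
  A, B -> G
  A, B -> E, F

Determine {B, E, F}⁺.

{B, C, E, F, G}

Start with {B, E, F}.
B -> C applies; add {C} → now {B, C, E, F}.
E, F -> G applies; add {G} → now {B, C, E, F, G}.
No further FD applies.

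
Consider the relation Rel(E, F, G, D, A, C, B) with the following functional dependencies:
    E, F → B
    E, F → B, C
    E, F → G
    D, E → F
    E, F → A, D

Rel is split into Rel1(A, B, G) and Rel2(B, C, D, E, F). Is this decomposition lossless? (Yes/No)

The shared attributes are {B} and {B}⁺ = {B}.
The closure covers neither Rel1 nor Rel2 entirely; the join is not lossless.

No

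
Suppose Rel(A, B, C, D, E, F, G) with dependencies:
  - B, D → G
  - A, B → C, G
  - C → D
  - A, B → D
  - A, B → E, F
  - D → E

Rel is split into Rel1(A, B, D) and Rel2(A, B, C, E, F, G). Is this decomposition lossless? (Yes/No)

The shared attributes are {A, B} and {A, B}⁺ = {A, B, C, D, E, F, G}.
Rel1 is contained in that closure, so Rel1 ∩ Rel2 → Rel1 holds and the join is lossless.

Yes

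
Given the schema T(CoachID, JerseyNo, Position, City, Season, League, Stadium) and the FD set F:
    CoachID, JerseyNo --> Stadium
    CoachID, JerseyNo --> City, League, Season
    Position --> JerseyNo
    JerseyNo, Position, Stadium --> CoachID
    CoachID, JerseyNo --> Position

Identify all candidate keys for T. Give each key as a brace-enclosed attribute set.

{CoachID, JerseyNo}, {CoachID, Position}, {Position, Stadium}

{CoachID, JerseyNo} is a candidate key since {CoachID, JerseyNo}⁺ = {City, CoachID, JerseyNo, League, Position, Season, Stadium} covers every attribute.
{CoachID, Position} is a candidate key since {CoachID, Position}⁺ = {City, CoachID, JerseyNo, League, Position, Season, Stadium} covers every attribute.
{Position, Stadium} is a candidate key since {Position, Stadium}⁺ = {City, CoachID, JerseyNo, League, Position, Season, Stadium} covers every attribute.
These are minimal and exhaustive — every other superkey contains one of them.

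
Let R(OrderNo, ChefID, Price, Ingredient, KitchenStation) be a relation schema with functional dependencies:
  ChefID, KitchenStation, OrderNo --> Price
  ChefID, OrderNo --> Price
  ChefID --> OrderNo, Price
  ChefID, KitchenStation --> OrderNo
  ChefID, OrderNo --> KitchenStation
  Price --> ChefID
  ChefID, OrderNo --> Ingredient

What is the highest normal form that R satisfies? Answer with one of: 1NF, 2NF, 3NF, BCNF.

Candidate keys: {ChefID}, {Price}. Prime attributes: {ChefID, Price}.
Every FD has a superkey on the left, so the relation is in BCNF.

BCNF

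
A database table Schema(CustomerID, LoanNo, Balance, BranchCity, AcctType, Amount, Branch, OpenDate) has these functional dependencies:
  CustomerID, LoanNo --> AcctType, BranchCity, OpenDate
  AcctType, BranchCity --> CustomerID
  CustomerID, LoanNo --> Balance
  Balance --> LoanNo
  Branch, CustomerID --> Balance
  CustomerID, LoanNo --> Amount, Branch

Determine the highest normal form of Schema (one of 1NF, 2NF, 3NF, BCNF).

3NF

Candidate keys: {AcctType, Balance, BranchCity}, {AcctType, Branch, BranchCity}, {AcctType, BranchCity, LoanNo}, {Balance, CustomerID}, {Branch, CustomerID}, {CustomerID, LoanNo}. Prime attributes: {AcctType, Balance, Branch, BranchCity, CustomerID, LoanNo}.
AcctType, BranchCity --> CustomerID breaks BCNF: {AcctType, BranchCity}⁺ = {AcctType, BranchCity, CustomerID}, so {AcctType, BranchCity} is not a superkey.
Since {CustomerID} ⊆ prime attributes and every other non-superkey FD also has a prime right side, the schema is in 3NF.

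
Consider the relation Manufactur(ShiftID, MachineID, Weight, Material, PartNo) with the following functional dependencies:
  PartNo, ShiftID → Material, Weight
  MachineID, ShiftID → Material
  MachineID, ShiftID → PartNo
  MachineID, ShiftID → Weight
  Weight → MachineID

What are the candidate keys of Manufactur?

{ShiftID} never appears on the right of any FD, so every key must include it.
{MachineID, ShiftID}⁺ = {MachineID, Material, PartNo, ShiftID, Weight} — all of the relation — so {MachineID, ShiftID} is a candidate key.
{PartNo, ShiftID}⁺ = {MachineID, Material, PartNo, ShiftID, Weight} — all of the relation — so {PartNo, ShiftID} is a candidate key.
{ShiftID, Weight}⁺ = {MachineID, Material, PartNo, ShiftID, Weight} — all of the relation — so {ShiftID, Weight} is a candidate key.
No proper subset of any of these is a key, and no other minimal superkey exists.

{MachineID, ShiftID}, {PartNo, ShiftID}, {ShiftID, Weight}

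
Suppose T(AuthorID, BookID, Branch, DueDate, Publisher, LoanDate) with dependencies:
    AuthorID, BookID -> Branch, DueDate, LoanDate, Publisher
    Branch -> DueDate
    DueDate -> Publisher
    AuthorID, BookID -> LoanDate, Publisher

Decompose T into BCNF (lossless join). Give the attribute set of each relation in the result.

Candidate key of the original relation: {AuthorID, BookID}.
Within {AuthorID, BookID, Branch, DueDate, LoanDate, Publisher}: {Branch}⁺ ∩ {AuthorID, BookID, Branch, DueDate, LoanDate, Publisher} = {Branch, DueDate, Publisher}, not the whole set, so Branch -> DueDate, Publisher violates BCNF; decompose into {Branch, DueDate, Publisher} and {AuthorID, BookID, Branch, LoanDate}.
Within {Branch, DueDate, Publisher}: {DueDate}⁺ ∩ {Branch, DueDate, Publisher} = {DueDate, Publisher}, not the whole set, so DueDate -> Publisher violates BCNF; decompose into {DueDate, Publisher} and {Branch, DueDate}.
{DueDate, Publisher} is in BCNF.
{Branch, DueDate} is in BCNF.
{AuthorID, BookID, Branch, LoanDate} is in BCNF.

{AuthorID, BookID, Branch, LoanDate}; {Branch, DueDate}; {DueDate, Publisher}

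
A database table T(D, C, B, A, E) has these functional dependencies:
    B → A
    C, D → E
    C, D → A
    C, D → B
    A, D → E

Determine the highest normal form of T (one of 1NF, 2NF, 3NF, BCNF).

2NF

Candidate key: {C, D}. Prime attributes: {C, D}.
B → A breaks BCNF: {B}⁺ = {A, B}, so {B} is not a superkey.
Because {A} is non-prime and the left side of B → A is not a superkey, the relation is not in 3NF.
No proper subset of a key has a non-prime attribute in its closure, so there is no partial dependency; 2NF holds.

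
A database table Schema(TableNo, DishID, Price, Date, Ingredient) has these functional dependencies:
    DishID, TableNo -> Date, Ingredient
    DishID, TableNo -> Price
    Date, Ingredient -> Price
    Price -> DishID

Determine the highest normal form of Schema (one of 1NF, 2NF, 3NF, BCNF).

Candidate keys: {Date, Ingredient, TableNo}, {DishID, TableNo}, {Price, TableNo}. Prime attributes: {Date, DishID, Ingredient, Price, TableNo}.
For Date, Ingredient -> Price we have {Date, Ingredient}⁺ = {Date, DishID, Ingredient, Price}; {Date, Ingredient} is not a superkey, so BCNF fails.
Its right-hand attributes {Price} are all prime, as are those of every other non-superkey FD — the relation is in 3NF.

3NF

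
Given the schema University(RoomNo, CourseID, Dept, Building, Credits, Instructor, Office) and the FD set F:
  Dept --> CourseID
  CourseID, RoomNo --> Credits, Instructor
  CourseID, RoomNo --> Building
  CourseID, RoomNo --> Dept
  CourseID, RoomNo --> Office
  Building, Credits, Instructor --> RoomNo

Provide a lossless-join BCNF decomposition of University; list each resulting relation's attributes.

Candidate keys of the original relation: {Building, CourseID, Credits, Instructor}, {Building, Credits, Dept, Instructor}, {CourseID, RoomNo}, {Dept, RoomNo}.
Within {Building, CourseID, Credits, Dept, Instructor, Office, RoomNo}: {Dept}⁺ ∩ {Building, CourseID, Credits, Dept, Instructor, Office, RoomNo} = {CourseID, Dept}, not the whole set, so Dept --> CourseID violates BCNF; decompose into {CourseID, Dept} and {Building, Credits, Dept, Instructor, Office, RoomNo}.
{CourseID, Dept}: every determinant is a superkey — BCNF.
Within {Building, Credits, Dept, Instructor, Office, RoomNo}: {Building, Credits, Instructor}⁺ ∩ {Building, Credits, Dept, Instructor, Office, RoomNo} = {Building, Credits, Instructor, RoomNo}, not the whole set, so Building, Credits, Instructor --> RoomNo violates BCNF; decompose into {Building, Credits, Instructor, RoomNo} and {Building, Credits, Dept, Instructor, Office}.
{Building, Credits, Instructor, RoomNo}: every determinant is a superkey — BCNF.
{Building, Credits, Dept, Instructor, Office}: every determinant is a superkey — BCNF.

{Building, Credits, Dept, Instructor, Office}; {Building, Credits, Instructor, RoomNo}; {CourseID, Dept}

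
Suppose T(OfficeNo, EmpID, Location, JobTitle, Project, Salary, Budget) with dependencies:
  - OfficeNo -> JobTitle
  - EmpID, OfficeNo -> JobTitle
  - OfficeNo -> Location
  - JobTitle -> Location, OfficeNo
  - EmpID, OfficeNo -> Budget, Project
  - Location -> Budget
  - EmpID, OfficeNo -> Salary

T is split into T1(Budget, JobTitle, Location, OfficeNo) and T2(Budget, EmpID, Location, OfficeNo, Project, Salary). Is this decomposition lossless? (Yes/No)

Yes

T1 ∩ T2 = {Budget, Location, OfficeNo}; its closure under F is {Budget, JobTitle, Location, OfficeNo}.
Since T1 ⊆ {Budget, JobTitle, Location, OfficeNo}, the intersection is a superkey of T1; the decomposition is lossless.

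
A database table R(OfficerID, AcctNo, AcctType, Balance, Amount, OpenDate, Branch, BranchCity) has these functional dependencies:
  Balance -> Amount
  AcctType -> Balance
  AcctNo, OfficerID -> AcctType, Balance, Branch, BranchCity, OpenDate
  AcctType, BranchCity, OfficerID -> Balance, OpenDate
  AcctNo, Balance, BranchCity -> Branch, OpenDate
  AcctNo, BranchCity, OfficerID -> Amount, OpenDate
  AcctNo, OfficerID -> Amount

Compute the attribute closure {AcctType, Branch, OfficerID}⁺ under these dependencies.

{AcctType, Amount, Balance, Branch, OfficerID}

Start with {AcctType, Branch, OfficerID}.
AcctType -> Balance applies; add {Balance} → now {AcctType, Balance, Branch, OfficerID}.
Balance -> Amount applies; add {Amount} → now {AcctType, Amount, Balance, Branch, OfficerID}.
No further FD applies.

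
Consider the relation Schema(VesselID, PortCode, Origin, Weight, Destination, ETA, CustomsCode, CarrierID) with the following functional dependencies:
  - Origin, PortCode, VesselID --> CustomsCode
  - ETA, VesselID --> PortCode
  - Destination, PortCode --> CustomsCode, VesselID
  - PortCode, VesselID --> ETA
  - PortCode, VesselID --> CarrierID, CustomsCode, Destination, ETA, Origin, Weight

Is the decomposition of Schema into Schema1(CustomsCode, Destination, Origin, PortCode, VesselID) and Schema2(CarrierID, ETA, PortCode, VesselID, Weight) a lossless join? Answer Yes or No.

Common attributes: {PortCode, VesselID}; their closure is {CarrierID, CustomsCode, Destination, ETA, Origin, PortCode, VesselID, Weight}.
Since Schema1 ⊆ {CarrierID, CustomsCode, Destination, ETA, Origin, PortCode, VesselID, Weight}, the intersection is a superkey of Schema1; the decomposition is lossless.

Yes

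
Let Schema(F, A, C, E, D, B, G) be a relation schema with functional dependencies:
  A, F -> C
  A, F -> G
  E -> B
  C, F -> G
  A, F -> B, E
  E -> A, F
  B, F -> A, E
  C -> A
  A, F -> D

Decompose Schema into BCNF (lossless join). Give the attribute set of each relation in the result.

{A, C}; {B, C, D, E, F, G}

Candidate keys of the original relation: {A, F}, {B, F}, {C, F}, {E}.
Within {A, B, C, D, E, F, G}: {C}⁺ ∩ {A, B, C, D, E, F, G} = {A, C}, not the whole set, so C -> A violates BCNF; decompose into {A, C} and {B, C, D, E, F, G}.
{A, C} has no BCNF violation.
{B, C, D, E, F, G} has no BCNF violation.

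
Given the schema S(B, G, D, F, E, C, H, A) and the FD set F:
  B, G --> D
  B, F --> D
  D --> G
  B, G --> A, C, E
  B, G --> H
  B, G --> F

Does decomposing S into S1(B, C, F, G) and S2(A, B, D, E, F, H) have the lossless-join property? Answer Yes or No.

Yes

Common attributes: {B, F}; their closure is {A, B, C, D, E, F, G, H}.
Since S1 ⊆ {A, B, C, D, E, F, G, H}, the intersection is a superkey of S1; the decomposition is lossless.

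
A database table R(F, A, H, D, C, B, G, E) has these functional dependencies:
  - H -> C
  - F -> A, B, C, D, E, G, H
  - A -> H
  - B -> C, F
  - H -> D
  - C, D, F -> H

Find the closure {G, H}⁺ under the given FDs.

Start with {G, H}.
H -> C applies; add {C} → now {C, G, H}.
H -> D applies; add {D} → now {C, D, G, H}.
No further FD applies.

{C, D, G, H}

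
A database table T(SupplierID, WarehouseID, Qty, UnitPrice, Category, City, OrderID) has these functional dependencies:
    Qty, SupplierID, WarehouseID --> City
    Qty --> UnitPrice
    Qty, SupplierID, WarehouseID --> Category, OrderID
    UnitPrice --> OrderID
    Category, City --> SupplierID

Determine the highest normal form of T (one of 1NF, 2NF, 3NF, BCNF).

Candidate keys: {Category, City, Qty, WarehouseID}, {Qty, SupplierID, WarehouseID}. Prime attributes: {Category, City, Qty, SupplierID, WarehouseID}.
For Qty --> UnitPrice we have {Qty}⁺ = {OrderID, Qty, UnitPrice}; {Qty} is not a superkey, so BCNF fails.
Qty --> UnitPrice determines the non-prime attribute {UnitPrice} from a non-superkey — 3NF is violated.
Since {Qty} ⊂ {Qty, SupplierID, WarehouseID} and {Qty}⁺ ⊇ {OrderID, UnitPrice} with {OrderID, UnitPrice} non-prime, there is a partial dependency; 2NF fails.

1NF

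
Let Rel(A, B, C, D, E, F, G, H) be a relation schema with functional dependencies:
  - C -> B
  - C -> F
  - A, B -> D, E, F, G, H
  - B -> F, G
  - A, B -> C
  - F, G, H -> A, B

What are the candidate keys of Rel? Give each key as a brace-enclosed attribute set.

{A, B} is a candidate key since {A, B}⁺ = {A, B, C, D, E, F, G, H} covers every attribute.
{A, C} is a candidate key since {A, C}⁺ = {A, B, C, D, E, F, G, H} covers every attribute.
{B, H} is a candidate key since {B, H}⁺ = {A, B, C, D, E, F, G, H} covers every attribute.
{C, H} is a candidate key since {C, H}⁺ = {A, B, C, D, E, F, G, H} covers every attribute.
{F, G, H} is a candidate key since {F, G, H}⁺ = {A, B, C, D, E, F, G, H} covers every attribute.
No proper subset of any of these is a key, and no other minimal superkey exists.

{A, B}, {A, C}, {B, H}, {C, H}, {F, G, H}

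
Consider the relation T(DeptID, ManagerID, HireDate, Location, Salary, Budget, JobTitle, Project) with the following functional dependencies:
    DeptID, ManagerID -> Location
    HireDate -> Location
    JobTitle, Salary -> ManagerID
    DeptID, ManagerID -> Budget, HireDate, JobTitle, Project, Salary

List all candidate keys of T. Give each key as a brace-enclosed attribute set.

{DeptID, JobTitle, Salary}, {DeptID, ManagerID}

Attributes never on any right-hand side: {DeptID} — every candidate key must contain it.
{DeptID, ManagerID}⁺ = {Budget, DeptID, HireDate, JobTitle, Location, ManagerID, Project, Salary}, which is every attribute, so {DeptID, ManagerID} is a candidate key.
{DeptID, JobTitle, Salary}⁺ = {Budget, DeptID, HireDate, JobTitle, Location, ManagerID, Project, Salary}, which is every attribute, so {DeptID, JobTitle, Salary} is a candidate key.
No proper subset of any of these is a key, and no other minimal superkey exists.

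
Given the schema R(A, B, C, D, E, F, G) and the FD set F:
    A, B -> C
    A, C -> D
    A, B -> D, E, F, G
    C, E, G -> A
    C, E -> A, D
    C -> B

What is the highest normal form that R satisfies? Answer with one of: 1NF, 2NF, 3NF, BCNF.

3NF

Candidate keys: {A, B}, {A, C}, {C, E}. Prime attributes: {A, B, C, E}.
For C -> B we have {C}⁺ = {B, C}; {C} is not a superkey, so BCNF fails.
Since {B} ⊆ prime attributes and every other non-superkey FD also has a prime right side, the schema is in 3NF.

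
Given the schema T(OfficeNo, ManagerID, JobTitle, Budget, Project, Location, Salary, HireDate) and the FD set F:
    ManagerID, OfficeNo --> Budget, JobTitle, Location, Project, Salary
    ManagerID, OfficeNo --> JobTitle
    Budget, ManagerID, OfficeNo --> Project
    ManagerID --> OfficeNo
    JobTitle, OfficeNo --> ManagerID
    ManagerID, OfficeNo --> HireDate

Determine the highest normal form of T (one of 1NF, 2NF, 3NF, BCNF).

Candidate keys: {JobTitle, OfficeNo}, {ManagerID}. Prime attributes: {JobTitle, ManagerID, OfficeNo}.
Each dependency's left side is a superkey — BCNF holds.

BCNF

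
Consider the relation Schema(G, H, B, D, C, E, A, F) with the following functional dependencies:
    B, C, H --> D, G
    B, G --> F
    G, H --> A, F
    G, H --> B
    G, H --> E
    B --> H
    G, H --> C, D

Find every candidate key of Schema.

{B, C}, {B, G}, {G, H}

{B, C}⁺ = {A, B, C, D, E, F, G, H}, which is every attribute, so {B, C} is a candidate key.
{B, G}⁺ = {A, B, C, D, E, F, G, H}, which is every attribute, so {B, G} is a candidate key.
{G, H}⁺ = {A, B, C, D, E, F, G, H}, which is every attribute, so {G, H} is a candidate key.
Any other superkey properly contains one of these, so there are no further candidate keys.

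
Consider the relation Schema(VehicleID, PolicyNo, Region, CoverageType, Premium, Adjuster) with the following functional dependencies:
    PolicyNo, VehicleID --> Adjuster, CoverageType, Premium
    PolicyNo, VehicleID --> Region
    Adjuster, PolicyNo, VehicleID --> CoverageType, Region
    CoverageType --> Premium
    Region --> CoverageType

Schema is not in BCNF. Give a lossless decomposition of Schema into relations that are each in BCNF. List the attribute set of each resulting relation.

Candidate key of the original relation: {PolicyNo, VehicleID}.
{Adjuster, CoverageType, PolicyNo, Premium, Region, VehicleID}: {CoverageType} determines {CoverageType, Premium} here but is not a superkey — split on CoverageType --> Premium, giving {CoverageType, Premium} and {Adjuster, CoverageType, PolicyNo, Region, VehicleID}.
{CoverageType, Premium}: every determinant is a superkey — BCNF.
{Adjuster, CoverageType, PolicyNo, Region, VehicleID}: {Region} determines {CoverageType, Region} here but is not a superkey — split on Region --> CoverageType, giving {CoverageType, Region} and {Adjuster, PolicyNo, Region, VehicleID}.
{CoverageType, Region}: every determinant is a superkey — BCNF.
{Adjuster, PolicyNo, Region, VehicleID}: every determinant is a superkey — BCNF.

{Adjuster, PolicyNo, Region, VehicleID}; {CoverageType, Premium}; {CoverageType, Region}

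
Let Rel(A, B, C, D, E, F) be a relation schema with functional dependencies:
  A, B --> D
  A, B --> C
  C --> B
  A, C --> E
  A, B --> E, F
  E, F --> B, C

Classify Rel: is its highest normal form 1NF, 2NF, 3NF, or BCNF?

3NF

Candidate keys: {A, B}, {A, C}, {A, E, F}. Prime attributes: {A, B, C, E, F}.
C --> B breaks BCNF: {C}⁺ = {B, C}, so {C} is not a superkey.
But every attribute on its right side ({B}) is prime, and the same holds for every other non-superkey FD, so 3NF still holds.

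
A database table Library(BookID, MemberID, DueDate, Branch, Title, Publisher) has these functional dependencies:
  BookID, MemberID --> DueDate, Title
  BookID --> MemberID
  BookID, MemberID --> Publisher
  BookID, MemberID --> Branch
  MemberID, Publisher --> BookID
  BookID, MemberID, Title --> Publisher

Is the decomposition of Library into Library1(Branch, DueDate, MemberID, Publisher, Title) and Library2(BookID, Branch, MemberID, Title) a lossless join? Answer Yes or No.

Common attributes: {Branch, MemberID, Title}; their closure is {Branch, MemberID, Title}.
Library1 ⊄ {Branch, MemberID, Title} and Library2 ⊄ {Branch, MemberID, Title}, so the split is lossy.

No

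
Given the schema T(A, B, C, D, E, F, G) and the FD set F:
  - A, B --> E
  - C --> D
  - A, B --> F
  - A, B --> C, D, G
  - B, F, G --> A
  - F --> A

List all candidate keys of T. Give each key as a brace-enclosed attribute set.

{A, B}, {B, F}

{B} never appears on the right of any FD, so every key must include it.
{A, B}⁺ = {A, B, C, D, E, F, G}, which is every attribute, so {A, B} is a candidate key.
{B, F}⁺ = {A, B, C, D, E, F, G}, which is every attribute, so {B, F} is a candidate key.
Any other superkey properly contains one of these, so there are no further candidate keys.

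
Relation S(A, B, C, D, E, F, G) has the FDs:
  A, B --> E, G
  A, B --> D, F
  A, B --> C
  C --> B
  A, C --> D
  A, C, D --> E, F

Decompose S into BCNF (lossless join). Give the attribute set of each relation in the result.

{A, C, D, E, F, G}; {B, C}

Candidate keys of the original relation: {A, B}, {A, C}.
Within {A, B, C, D, E, F, G}: {C}⁺ ∩ {A, B, C, D, E, F, G} = {B, C}, not the whole set, so C --> B violates BCNF; decompose into {B, C} and {A, C, D, E, F, G}.
{B, C} has no BCNF violation.
{A, C, D, E, F, G} has no BCNF violation.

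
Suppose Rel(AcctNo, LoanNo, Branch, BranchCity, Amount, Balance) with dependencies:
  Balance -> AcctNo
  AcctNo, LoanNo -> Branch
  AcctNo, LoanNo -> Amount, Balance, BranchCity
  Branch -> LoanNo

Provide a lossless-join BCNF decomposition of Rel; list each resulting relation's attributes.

{AcctNo, Balance}; {Amount, Balance, Branch, BranchCity}; {Branch, LoanNo}

Candidate keys of the original relation: {AcctNo, Branch}, {AcctNo, LoanNo}, {Balance, Branch}, {Balance, LoanNo}.
Within {AcctNo, Amount, Balance, Branch, BranchCity, LoanNo}: {Balance}⁺ ∩ {AcctNo, Amount, Balance, Branch, BranchCity, LoanNo} = {AcctNo, Balance}, not the whole set, so Balance -> AcctNo violates BCNF; decompose into {AcctNo, Balance} and {Amount, Balance, Branch, BranchCity, LoanNo}.
{AcctNo, Balance}: every determinant is a superkey — BCNF.
Within {Amount, Balance, Branch, BranchCity, LoanNo}: {Branch}⁺ ∩ {Amount, Balance, Branch, BranchCity, LoanNo} = {Branch, LoanNo}, not the whole set, so Branch -> LoanNo violates BCNF; decompose into {Branch, LoanNo} and {Amount, Balance, Branch, BranchCity}.
{Branch, LoanNo}: every determinant is a superkey — BCNF.
{Amount, Balance, Branch, BranchCity}: every determinant is a superkey — BCNF.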